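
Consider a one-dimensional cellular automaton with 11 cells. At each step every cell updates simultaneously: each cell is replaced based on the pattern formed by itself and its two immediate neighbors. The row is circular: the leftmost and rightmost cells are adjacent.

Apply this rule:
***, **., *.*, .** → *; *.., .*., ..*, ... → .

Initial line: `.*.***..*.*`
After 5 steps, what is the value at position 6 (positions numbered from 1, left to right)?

*

*.****...*.
.*****....*
******.....
******.....  (fixed point — unchanged through step 5)
position 6 holds *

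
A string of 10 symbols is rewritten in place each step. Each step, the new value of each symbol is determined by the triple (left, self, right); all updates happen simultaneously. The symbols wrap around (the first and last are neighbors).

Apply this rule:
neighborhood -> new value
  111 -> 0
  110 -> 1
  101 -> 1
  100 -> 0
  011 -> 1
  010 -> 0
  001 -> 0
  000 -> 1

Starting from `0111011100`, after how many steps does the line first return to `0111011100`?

0101110101
1011011010
0111111101
1100000110
1101110111
0111011100

6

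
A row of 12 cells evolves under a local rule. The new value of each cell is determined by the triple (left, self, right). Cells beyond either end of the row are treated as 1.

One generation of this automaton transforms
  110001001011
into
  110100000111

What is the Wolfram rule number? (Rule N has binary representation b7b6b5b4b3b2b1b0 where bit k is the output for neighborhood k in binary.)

233

position 0: 111 → 1  (bit 7 = 1)
position 1: 110 → 1  (bit 6 = 1)
position 9: 101 → 1  (bit 5 = 1)
position 2: 100 → 0  (bit 4 = 0)
position 10: 011 → 1  (bit 3 = 1)
position 5: 010 → 0  (bit 2 = 0)
position 4: 001 → 0  (bit 1 = 0)
position 3: 000 → 1  (bit 0 = 1)
bits b7..b0 = 11101001 = 233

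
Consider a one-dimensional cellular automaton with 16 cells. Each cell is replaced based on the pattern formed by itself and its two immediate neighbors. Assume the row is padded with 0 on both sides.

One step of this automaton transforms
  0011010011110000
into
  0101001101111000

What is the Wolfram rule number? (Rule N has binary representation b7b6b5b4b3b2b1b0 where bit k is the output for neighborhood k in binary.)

210

position 9: 111 → 1  (bit 7 = 1)
position 3: 110 → 1  (bit 6 = 1)
position 4: 101 → 0  (bit 5 = 0)
position 6: 100 → 1  (bit 4 = 1)
position 2: 011 → 0  (bit 3 = 0)
position 5: 010 → 0  (bit 2 = 0)
position 1: 001 → 1  (bit 1 = 1)
position 0: 000 → 0  (bit 0 = 0)
bits b7..b0 = 11010010 = 210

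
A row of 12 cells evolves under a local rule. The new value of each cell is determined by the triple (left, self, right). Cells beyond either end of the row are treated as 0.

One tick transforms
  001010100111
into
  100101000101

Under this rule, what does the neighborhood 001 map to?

At position 1 the neighborhood is 001; the next row has 0 there.

0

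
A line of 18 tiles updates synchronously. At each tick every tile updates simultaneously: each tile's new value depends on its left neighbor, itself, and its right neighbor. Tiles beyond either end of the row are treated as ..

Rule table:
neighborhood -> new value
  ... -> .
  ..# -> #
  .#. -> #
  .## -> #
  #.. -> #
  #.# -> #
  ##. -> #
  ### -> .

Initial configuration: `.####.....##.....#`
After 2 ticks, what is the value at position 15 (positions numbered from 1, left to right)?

.

##..##...####...##
#######.##..##.###
position 15 holds .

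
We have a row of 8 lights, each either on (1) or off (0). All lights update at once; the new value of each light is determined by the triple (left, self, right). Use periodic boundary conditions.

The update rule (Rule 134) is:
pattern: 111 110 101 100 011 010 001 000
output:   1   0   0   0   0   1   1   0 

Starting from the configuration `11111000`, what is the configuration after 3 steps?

step 1: 01110001
step 2: 00100011
step 3: 01100100

01100100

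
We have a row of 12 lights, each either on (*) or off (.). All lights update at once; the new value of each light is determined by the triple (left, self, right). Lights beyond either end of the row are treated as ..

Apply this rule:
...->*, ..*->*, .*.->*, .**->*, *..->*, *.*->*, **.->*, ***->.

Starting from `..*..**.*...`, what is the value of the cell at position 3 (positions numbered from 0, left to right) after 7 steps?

************
*..........*
************  (repeats step 1; period 2)
step 7: ************
position 3 holds *

*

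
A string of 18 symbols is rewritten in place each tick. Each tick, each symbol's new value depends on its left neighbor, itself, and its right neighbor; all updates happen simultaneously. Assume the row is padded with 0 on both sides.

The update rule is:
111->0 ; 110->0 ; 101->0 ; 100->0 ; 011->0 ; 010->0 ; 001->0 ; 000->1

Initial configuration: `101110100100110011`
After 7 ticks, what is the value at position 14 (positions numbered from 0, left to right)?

000000000000000000
111111111111111111
000000000000000000  (repeats tick 1; period 2)
tick 7: 000000000000000000
position 14 holds 0

0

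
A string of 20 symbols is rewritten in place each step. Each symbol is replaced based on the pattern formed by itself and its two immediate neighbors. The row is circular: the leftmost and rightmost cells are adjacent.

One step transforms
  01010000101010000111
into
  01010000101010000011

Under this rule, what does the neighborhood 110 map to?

1

At position 19 the neighborhood is 110; the next row has 1 there.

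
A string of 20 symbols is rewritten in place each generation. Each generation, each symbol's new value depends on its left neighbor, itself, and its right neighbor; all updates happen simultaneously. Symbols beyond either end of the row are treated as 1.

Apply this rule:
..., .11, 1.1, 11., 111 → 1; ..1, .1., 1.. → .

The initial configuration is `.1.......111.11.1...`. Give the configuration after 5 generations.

1..11111.1111111..1.
1..1111111111111...1
1..1111111111111.1.1
1..11111111111111.11
1..11111111111111111

1..11111111111111111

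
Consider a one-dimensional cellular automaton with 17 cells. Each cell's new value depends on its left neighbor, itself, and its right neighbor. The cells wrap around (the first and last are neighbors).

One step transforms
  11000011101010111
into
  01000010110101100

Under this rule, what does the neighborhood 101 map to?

At position 9 the neighborhood is 101; the next row has 1 there.

1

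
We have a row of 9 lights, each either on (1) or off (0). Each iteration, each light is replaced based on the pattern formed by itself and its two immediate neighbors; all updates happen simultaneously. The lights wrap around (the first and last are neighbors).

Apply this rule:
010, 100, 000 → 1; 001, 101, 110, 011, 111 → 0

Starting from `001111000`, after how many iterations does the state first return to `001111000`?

100000111
011110000
000001111
111100000
000011110
111000001
000111100
110000011
001111000

9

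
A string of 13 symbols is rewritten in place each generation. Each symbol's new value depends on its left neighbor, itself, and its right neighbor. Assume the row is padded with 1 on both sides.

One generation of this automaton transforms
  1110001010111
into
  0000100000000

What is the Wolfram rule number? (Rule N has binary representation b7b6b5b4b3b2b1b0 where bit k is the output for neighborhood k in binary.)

1

position 0: 111 → 0  (bit 7 = 0)
position 2: 110 → 0  (bit 6 = 0)
position 7: 101 → 0  (bit 5 = 0)
position 3: 100 → 0  (bit 4 = 0)
position 10: 011 → 0  (bit 3 = 0)
position 6: 010 → 0  (bit 2 = 0)
position 5: 001 → 0  (bit 1 = 0)
position 4: 000 → 1  (bit 0 = 1)
bits b7..b0 = 00000001 = 1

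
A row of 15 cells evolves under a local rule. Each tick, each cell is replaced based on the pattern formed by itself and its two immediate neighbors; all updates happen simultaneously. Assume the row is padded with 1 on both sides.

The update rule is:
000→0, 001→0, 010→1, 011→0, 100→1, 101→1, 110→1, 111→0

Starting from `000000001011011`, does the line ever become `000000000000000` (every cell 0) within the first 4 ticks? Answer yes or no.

100000001101100
110000000110110
011000000011011
101100000001100
tick 4 is 101100000001100, still not uniform 0

no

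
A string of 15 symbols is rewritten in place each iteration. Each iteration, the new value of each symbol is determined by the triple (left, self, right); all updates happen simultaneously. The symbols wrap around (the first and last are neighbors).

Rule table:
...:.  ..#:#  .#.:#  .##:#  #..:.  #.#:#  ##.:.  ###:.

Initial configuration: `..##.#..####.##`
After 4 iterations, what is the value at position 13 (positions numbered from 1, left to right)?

iteration 1: .##.##.##...##.
iteration 2: ##.##.##...##..
iteration 3: #.##.##...##..#
iteration 4: .##.##...##..##
position 13 holds .

.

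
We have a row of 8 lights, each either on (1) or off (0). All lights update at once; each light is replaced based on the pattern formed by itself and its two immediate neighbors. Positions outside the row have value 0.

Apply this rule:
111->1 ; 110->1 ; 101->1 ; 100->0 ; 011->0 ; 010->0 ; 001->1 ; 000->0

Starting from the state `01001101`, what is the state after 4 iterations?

10101000

10010110
00101010
01010100
10101000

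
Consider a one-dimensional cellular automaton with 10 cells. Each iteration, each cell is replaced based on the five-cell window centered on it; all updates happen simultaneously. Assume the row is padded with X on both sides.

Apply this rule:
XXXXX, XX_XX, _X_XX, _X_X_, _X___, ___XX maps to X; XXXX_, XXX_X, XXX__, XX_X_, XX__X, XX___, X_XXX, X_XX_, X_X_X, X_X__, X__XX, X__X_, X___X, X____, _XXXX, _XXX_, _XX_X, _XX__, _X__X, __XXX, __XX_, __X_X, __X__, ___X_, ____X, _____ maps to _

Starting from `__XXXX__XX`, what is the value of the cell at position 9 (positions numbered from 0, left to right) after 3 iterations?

__________
_________X
________X_
position 9 holds _

_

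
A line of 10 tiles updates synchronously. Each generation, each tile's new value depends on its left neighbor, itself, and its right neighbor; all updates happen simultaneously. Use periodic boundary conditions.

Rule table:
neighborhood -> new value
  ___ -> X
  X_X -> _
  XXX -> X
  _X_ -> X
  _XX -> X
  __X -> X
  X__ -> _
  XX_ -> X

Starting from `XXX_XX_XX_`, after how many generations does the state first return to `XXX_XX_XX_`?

XXX_XX_XX_

1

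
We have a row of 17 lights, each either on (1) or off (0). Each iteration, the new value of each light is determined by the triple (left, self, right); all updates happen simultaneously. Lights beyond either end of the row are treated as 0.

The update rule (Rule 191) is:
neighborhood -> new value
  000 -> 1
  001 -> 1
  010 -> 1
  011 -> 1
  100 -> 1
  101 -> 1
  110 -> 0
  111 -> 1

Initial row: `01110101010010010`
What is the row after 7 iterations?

11111111111011011

11101111111111111
11011111111111110
10111111111111101
11111111111111011
11111111111110110
11111111111101101
11111111111011011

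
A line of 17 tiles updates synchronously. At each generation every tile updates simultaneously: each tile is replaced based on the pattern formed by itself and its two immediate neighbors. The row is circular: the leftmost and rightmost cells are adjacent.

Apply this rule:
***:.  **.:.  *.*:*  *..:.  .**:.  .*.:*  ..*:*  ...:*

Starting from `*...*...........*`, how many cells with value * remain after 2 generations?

3

generation 1: ..***.**********.
generation 2: **...*...........
count of *: 3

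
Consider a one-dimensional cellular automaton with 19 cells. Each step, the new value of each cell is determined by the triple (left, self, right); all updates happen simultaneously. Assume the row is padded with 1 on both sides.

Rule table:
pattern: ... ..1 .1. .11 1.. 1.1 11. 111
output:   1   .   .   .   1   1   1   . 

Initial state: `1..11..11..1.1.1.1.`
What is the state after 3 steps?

11..11..11..1.1.1.1
.11..11..11..1.1.1.
1.11..11..11..1.1.1

1.11..11..11..1.1.1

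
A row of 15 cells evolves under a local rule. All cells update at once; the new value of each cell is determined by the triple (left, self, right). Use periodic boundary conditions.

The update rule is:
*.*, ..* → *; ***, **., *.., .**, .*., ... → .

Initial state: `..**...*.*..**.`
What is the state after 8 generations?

.*..*....*....*

generation 1: .*....*.*..*...
generation 2: *....*.*..*....
generation 3: ....*.*..*....*
generation 4: ...*.*..*....*.
generation 5: ..*.*..*....*..
generation 6: .*.*..*....*...
generation 7: *.*..*....*....
generation 8: .*..*....*....*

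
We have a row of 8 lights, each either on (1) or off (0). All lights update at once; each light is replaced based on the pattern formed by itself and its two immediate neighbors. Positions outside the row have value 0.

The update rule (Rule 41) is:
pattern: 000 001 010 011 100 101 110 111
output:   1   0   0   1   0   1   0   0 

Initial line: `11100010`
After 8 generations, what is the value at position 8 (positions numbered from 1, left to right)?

0

generation 1: 10001000
generation 2: 00100011
generation 3: 10001010
generation 4: 00100100
generation 5: 10000001
generation 6: 00111100
generation 7: 10100001
generation 8: 01001100
position 8 holds 0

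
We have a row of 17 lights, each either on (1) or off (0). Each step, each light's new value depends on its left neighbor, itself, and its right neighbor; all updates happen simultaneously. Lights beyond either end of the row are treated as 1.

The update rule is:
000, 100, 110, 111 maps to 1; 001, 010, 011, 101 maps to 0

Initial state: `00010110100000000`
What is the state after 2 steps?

11111001001111110

step 1: 11000010011111110
step 2: 11111001001111110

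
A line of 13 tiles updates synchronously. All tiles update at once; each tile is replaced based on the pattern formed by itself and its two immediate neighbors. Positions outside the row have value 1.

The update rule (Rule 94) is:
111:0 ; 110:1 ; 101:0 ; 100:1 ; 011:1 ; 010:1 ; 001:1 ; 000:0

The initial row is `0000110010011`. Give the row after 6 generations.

1011111011010

1001111111110
1111000000010
0001100000110
1011110001110
1010011011010
1011111011010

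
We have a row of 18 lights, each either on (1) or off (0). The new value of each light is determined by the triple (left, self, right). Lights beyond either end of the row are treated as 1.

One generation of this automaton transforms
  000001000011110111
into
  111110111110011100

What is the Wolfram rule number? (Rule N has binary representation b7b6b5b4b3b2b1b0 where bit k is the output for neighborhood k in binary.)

position 11: 111 → 0  (bit 7 = 0)
position 13: 110 → 1  (bit 6 = 1)
position 14: 101 → 1  (bit 5 = 1)
position 0: 100 → 1  (bit 4 = 1)
position 10: 011 → 1  (bit 3 = 1)
position 5: 010 → 0  (bit 2 = 0)
position 4: 001 → 1  (bit 1 = 1)
position 1: 000 → 1  (bit 0 = 1)
bits b7..b0 = 01111011 = 123

123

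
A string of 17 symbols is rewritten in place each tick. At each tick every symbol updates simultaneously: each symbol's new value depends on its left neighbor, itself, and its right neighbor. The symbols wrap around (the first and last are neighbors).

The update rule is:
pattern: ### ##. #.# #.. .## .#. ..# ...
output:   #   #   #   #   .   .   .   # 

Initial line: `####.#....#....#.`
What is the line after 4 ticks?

tick 1: .####.###..###..#
tick 2: #.####.###..###..
tick 3: .#.####.###..###.
tick 4: ..#.####.###..###

..#.####.###..###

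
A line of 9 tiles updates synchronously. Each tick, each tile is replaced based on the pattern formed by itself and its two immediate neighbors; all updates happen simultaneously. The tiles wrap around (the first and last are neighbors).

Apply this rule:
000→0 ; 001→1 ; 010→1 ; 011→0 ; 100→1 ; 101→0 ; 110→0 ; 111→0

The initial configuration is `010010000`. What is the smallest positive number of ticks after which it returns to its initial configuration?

tick 1: 111111000
tick 2: 000000101
tick 3: 100001101
tick 4: 010010000

4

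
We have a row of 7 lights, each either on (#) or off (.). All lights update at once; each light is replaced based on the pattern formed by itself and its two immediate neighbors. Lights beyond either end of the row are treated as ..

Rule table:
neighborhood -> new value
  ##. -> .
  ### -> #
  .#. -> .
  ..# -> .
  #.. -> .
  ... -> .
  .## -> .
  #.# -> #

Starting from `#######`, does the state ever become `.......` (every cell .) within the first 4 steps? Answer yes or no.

step 1: .#####.
step 2: ..###..
step 3: ...#...
step 4: .......
all cells are . at step 4

yes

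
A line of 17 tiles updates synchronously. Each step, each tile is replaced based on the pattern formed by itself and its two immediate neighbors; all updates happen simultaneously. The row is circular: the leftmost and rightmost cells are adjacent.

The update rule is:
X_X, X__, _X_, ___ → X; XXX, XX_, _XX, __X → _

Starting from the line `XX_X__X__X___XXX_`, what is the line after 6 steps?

__XXX_XX_XXX____X
X____X__X___XXX_X
_XXX_XX_XXX____X_
____X__X___XXX_XX
XXX_XX_XXX____X__
___X__X___XXX_XX_

___X__X___XXX_XX_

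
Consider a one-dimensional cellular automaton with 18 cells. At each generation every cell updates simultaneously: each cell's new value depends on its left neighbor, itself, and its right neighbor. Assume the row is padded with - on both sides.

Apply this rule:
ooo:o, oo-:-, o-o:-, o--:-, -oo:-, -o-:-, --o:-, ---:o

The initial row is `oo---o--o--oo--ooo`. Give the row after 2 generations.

---o------------o-
oo---oooooooooo---

oo---oooooooooo---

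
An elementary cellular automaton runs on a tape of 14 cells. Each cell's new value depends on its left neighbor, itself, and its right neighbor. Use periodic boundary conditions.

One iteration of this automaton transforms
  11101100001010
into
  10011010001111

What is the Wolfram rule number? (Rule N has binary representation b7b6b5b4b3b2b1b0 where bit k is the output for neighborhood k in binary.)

60

position 1: 111 → 0  (bit 7 = 0)
position 2: 110 → 0  (bit 6 = 0)
position 3: 101 → 1  (bit 5 = 1)
position 6: 100 → 1  (bit 4 = 1)
position 0: 011 → 1  (bit 3 = 1)
position 10: 010 → 1  (bit 2 = 1)
position 9: 001 → 0  (bit 1 = 0)
position 7: 000 → 0  (bit 0 = 0)
bits b7..b0 = 00111100 = 60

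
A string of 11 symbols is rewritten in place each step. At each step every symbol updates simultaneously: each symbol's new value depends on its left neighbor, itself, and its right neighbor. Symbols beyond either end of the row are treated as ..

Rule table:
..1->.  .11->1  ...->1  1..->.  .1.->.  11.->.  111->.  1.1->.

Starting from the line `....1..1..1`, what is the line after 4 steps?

1.....11111

step 1: 111........
step 2: 1...1111111
step 3: ..1.1......
step 4: 1.....11111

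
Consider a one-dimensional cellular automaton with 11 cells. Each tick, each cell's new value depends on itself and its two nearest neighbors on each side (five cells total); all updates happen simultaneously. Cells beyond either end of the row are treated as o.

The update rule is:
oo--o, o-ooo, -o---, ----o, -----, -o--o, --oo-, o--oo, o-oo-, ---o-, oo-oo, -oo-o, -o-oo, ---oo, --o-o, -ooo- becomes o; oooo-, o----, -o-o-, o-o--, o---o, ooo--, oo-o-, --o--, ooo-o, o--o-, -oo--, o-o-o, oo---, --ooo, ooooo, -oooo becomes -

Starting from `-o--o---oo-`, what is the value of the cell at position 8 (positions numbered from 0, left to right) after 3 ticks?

-

--o--o-oooo
o--o-ooo---
-o-oooo---o
position 8 holds -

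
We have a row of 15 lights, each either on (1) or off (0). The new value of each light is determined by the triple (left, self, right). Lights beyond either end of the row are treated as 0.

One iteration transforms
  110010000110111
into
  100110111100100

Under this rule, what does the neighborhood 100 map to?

0

At position 2 the neighborhood is 100; the next row has 0 there.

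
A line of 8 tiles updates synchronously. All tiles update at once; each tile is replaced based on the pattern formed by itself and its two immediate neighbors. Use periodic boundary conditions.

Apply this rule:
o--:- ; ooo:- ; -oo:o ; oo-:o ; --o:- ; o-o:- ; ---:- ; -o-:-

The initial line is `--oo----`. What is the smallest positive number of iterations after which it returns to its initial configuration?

1

iteration 1: --oo----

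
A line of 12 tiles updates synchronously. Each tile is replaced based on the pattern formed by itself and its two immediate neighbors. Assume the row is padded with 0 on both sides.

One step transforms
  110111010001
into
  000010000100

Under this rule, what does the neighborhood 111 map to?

At position 4 the neighborhood is 111; the next row has 1 there.

1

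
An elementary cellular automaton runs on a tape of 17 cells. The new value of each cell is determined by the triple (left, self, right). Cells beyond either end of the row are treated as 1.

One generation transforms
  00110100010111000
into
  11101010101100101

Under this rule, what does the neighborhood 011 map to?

At position 2 the neighborhood is 011; the next row has 1 there.

1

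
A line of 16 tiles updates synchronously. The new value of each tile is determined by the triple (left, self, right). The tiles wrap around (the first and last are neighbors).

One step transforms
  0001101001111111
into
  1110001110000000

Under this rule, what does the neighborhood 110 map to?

0

At position 4 the neighborhood is 110; the next row has 0 there.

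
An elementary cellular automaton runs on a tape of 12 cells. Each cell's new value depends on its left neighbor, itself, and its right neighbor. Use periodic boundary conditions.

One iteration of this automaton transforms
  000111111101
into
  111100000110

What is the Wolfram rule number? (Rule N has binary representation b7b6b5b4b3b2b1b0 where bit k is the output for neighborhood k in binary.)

position 4: 111 → 0  (bit 7 = 0)
position 9: 110 → 1  (bit 6 = 1)
position 10: 101 → 1  (bit 5 = 1)
position 0: 100 → 1  (bit 4 = 1)
position 3: 011 → 1  (bit 3 = 1)
position 11: 010 → 0  (bit 2 = 0)
position 2: 001 → 1  (bit 1 = 1)
position 1: 000 → 1  (bit 0 = 1)
bits b7..b0 = 01111011 = 123

123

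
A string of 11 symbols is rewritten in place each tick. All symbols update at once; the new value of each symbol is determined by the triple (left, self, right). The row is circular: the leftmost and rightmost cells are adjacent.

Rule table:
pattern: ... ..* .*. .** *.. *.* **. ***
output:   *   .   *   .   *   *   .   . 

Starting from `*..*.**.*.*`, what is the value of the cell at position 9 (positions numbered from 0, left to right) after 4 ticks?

*

.*.**..***.
.**..*....*
*..*.****.*
.*.**....*.
position 9 holds *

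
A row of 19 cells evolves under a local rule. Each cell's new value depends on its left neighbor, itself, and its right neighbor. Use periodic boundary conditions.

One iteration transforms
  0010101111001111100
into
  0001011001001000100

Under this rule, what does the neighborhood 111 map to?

0

At position 7 the neighborhood is 111; the next row has 0 there.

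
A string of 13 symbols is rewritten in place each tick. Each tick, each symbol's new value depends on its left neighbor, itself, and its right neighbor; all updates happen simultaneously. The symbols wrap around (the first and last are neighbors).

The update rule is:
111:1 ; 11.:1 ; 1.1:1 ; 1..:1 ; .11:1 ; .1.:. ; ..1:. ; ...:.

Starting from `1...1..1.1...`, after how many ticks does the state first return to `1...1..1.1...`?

tick 1: .1...1..1.1..
tick 2: ..1...1..1.1.
tick 3: ...1...1..1.1
tick 4: 1...1...1..1.
tick 5: .1...1...1..1
tick 6: 1.1...1...1..
tick 7: .1.1...1...1.
tick 8: ..1.1...1...1
tick 9: 1..1.1...1...
tick 10: .1..1.1...1..
tick 11: ..1..1.1...1.
tick 12: ...1..1.1...1
tick 13: 1...1..1.1...

13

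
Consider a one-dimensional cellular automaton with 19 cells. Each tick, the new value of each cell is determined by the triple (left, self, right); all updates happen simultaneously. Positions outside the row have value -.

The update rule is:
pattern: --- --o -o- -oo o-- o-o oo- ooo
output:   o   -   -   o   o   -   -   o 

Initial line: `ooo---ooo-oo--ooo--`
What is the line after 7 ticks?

--oo-------o-o----o

oo-oo-oo--o-o-oo-oo
o--o--o-o-----o--o-
-o--o----oooo--o--o
--o--ooo-ooo-o--o--
o--o-oo--oo---o--oo
-o---o-o-o-oo--o-o-
--oo-------o-o----o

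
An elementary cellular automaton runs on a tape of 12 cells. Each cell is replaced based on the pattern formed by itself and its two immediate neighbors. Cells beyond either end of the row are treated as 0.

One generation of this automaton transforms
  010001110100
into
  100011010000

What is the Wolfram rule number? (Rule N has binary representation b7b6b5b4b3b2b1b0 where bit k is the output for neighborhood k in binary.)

position 6: 111 → 0  (bit 7 = 0)
position 7: 110 → 1  (bit 6 = 1)
position 8: 101 → 0  (bit 5 = 0)
position 2: 100 → 0  (bit 4 = 0)
position 5: 011 → 1  (bit 3 = 1)
position 1: 010 → 0  (bit 2 = 0)
position 0: 001 → 1  (bit 1 = 1)
position 3: 000 → 0  (bit 0 = 0)
bits b7..b0 = 01001010 = 74

74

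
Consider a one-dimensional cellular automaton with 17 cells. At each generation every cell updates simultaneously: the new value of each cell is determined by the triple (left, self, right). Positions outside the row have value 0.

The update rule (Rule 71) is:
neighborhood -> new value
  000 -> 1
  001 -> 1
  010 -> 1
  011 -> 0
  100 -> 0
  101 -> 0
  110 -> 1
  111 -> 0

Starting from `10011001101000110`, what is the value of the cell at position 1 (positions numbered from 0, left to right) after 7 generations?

10101010101011010
10101010101001010
10101010101011010  (repeats generation 1; period 2)
generation 7: 10101010101011010
position 1 holds 0

0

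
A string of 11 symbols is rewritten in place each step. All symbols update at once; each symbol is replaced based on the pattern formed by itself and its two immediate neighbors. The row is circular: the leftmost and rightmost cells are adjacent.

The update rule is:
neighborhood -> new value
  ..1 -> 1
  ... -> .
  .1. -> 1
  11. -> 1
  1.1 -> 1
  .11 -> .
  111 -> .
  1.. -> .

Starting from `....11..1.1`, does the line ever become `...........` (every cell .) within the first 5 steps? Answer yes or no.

no

step 1: ...1.1.1111
step 2: ..11111...1
step 3: .1....1..11
step 4: 11...11.1.1
step 5: .1..1.1111.
step 5 is .1..1.1111., still not uniform .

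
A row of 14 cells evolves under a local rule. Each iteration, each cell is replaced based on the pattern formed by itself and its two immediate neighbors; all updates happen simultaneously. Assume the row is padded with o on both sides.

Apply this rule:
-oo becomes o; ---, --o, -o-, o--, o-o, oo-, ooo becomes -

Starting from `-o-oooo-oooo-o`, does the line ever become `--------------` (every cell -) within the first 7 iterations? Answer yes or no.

---o----o----o
-------------o
-------------o  (fixed point — unchanged through iteration 7)
iteration 7 is -------------o, still not uniform -

no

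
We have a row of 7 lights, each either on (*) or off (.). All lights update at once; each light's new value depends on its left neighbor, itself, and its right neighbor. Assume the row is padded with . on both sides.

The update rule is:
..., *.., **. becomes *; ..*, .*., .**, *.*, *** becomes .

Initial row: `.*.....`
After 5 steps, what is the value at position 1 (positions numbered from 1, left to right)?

*

..*****
*.....*
.****..
....***
***...*
position 1 holds *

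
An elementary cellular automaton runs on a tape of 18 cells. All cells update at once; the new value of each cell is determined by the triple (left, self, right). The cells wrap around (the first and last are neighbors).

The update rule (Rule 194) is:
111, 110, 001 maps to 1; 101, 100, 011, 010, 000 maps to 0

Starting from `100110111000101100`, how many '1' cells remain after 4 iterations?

3

001010011001000101
010000101010001000
100001000000010000
000010000000100001
count of 1: 3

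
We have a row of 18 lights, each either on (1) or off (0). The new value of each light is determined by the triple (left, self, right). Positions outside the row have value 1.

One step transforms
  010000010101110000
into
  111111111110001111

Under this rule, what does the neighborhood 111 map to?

At position 12 the neighborhood is 111; the next row has 0 there.

0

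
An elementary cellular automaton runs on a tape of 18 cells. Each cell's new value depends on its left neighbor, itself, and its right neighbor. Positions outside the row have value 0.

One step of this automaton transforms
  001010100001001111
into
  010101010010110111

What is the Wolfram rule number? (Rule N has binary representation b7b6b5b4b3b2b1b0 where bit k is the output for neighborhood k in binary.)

242

position 15: 111 → 1  (bit 7 = 1)
position 17: 110 → 1  (bit 6 = 1)
position 3: 101 → 1  (bit 5 = 1)
position 7: 100 → 1  (bit 4 = 1)
position 14: 011 → 0  (bit 3 = 0)
position 2: 010 → 0  (bit 2 = 0)
position 1: 001 → 1  (bit 1 = 1)
position 0: 000 → 0  (bit 0 = 0)
bits b7..b0 = 11110010 = 242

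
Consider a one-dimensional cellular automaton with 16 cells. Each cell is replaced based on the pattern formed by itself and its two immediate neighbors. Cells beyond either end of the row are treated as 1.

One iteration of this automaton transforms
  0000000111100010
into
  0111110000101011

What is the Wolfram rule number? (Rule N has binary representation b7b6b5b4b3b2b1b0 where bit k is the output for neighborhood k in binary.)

101

position 8: 111 → 0  (bit 7 = 0)
position 10: 110 → 1  (bit 6 = 1)
position 15: 101 → 1  (bit 5 = 1)
position 0: 100 → 0  (bit 4 = 0)
position 7: 011 → 0  (bit 3 = 0)
position 14: 010 → 1  (bit 2 = 1)
position 6: 001 → 0  (bit 1 = 0)
position 1: 000 → 1  (bit 0 = 1)
bits b7..b0 = 01100101 = 101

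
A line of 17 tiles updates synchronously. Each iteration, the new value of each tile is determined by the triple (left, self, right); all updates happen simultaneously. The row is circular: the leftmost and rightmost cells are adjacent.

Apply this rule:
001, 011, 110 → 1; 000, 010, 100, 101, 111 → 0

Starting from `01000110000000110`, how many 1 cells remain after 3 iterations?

6

iteration 1: 10001110000001110
iteration 2: 00011010000011010
iteration 3: 00111000000111000
count of 1: 6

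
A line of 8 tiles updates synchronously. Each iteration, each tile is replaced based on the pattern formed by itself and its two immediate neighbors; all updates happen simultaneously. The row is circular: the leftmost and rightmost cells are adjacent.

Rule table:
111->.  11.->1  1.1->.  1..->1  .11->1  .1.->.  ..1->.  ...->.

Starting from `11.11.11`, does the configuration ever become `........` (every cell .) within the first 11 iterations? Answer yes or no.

no

iteration 1: .1.11.1.
iteration 2: ...11..1
iteration 3: 1..111..
iteration 4: .1.1.11.
iteration 5: .....111
iteration 6: 1....1.1
iteration 7: 11.....1
iteration 8: .11....1
iteration 9: .111....
iteration 10: .1.11...
iteration 11: ...111..
iteration 11 is ...111.., still not uniform .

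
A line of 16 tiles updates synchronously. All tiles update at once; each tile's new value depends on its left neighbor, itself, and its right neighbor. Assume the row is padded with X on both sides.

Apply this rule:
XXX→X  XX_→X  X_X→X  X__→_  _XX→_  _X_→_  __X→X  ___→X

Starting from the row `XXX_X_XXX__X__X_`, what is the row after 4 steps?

step 1: XXXX_X_XX_X__X_X
step 2: XXXXX_X_XX__X_X_
step 3: XXXXXX_X_X_X_X_X
step 4: XXXXXXX_X_X_X_X_

XXXXXXX_X_X_X_X_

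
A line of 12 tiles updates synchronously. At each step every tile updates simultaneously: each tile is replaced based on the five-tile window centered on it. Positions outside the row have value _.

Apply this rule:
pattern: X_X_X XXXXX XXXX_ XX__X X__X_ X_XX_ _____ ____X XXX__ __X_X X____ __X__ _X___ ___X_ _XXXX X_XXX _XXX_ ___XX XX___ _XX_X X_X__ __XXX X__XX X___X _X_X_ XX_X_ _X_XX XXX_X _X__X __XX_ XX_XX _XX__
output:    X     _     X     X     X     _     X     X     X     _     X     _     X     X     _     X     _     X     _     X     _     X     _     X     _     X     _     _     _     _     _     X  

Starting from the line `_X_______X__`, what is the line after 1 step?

X_XXXXXXX_XX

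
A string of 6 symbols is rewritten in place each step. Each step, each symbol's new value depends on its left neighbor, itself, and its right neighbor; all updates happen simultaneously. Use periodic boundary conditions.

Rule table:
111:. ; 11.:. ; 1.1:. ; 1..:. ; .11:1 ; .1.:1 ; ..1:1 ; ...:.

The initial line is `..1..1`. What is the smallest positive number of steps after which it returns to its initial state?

6

.11.11
.1..1.
11.11.
1..1..
1.11.1
..1..1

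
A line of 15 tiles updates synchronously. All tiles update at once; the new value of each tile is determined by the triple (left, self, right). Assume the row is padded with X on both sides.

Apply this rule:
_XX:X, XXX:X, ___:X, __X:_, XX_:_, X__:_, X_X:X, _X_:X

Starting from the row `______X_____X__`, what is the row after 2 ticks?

XXXX_XXXXX_XX__

tick 1: _XXXX_X_XXX_X__
tick 2: XXXX_XXXXX_XX__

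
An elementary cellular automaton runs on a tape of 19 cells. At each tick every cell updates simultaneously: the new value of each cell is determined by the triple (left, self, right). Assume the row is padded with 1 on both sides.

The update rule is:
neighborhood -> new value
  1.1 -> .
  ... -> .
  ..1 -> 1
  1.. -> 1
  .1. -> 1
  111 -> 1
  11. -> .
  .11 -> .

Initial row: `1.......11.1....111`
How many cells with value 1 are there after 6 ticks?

.1.....1...11..1.11
.11...111.1..111..1
...1.1.1..111.1.11.
1.11.1.111.1..1....
.....1..1..11111..1
1...1111111.111.11.
count of 1: 13

13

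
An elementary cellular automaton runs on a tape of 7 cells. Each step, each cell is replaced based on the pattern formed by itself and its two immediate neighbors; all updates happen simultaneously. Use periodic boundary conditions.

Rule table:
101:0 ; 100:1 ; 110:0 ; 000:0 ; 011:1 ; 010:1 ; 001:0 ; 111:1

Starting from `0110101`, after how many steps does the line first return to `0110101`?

0100101
0110101

2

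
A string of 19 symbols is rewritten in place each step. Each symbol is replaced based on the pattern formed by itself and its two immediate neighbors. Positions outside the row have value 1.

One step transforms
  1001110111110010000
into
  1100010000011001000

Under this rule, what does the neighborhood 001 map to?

0

At position 2 the neighborhood is 001; the next row has 0 there.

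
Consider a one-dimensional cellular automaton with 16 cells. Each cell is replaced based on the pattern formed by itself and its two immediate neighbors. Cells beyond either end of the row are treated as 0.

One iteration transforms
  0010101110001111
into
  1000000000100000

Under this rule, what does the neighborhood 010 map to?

0

At position 2 the neighborhood is 010; the next row has 0 there.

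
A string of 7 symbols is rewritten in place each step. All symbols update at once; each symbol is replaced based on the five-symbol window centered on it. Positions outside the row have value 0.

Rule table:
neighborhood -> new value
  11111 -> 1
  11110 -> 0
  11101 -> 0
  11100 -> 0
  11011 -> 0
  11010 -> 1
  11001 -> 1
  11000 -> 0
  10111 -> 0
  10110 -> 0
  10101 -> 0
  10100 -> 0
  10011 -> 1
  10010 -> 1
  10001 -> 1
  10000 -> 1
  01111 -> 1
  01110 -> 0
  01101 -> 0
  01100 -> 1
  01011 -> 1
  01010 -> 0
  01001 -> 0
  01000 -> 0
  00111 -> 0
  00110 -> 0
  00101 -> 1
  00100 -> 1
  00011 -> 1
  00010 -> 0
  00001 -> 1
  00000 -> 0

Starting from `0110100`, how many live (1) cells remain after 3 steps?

3

step 1: 1001001
step 2: 1011011
step 3: 1100001
count of 1: 3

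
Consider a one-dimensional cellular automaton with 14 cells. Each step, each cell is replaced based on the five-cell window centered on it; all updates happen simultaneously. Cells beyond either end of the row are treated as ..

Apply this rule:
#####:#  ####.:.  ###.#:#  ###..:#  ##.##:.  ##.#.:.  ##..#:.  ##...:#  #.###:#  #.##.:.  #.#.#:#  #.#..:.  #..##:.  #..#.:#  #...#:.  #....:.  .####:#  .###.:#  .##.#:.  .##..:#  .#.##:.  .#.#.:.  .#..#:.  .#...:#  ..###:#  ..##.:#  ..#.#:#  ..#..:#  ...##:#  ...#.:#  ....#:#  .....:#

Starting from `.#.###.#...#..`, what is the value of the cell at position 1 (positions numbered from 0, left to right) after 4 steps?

.

##.###..#.###.
#..###.##.####
#..###....##.#
#..####.###...
position 1 holds .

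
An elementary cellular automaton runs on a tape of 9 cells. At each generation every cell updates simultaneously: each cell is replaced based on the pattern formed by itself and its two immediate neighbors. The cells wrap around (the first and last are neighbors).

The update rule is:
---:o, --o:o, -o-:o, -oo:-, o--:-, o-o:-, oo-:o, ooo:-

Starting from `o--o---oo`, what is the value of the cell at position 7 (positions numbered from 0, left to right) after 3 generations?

o-oo-oo--
o--o--o-o
o-oo-oo--
position 7 holds -

-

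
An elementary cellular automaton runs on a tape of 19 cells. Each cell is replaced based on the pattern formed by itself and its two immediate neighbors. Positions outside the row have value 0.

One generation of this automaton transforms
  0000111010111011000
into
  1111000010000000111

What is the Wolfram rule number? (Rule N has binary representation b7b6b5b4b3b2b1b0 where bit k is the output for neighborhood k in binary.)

position 5: 111 → 0  (bit 7 = 0)
position 6: 110 → 0  (bit 6 = 0)
position 7: 101 → 0  (bit 5 = 0)
position 16: 100 → 1  (bit 4 = 1)
position 4: 011 → 0  (bit 3 = 0)
position 8: 010 → 1  (bit 2 = 1)
position 3: 001 → 1  (bit 1 = 1)
position 0: 000 → 1  (bit 0 = 1)
bits b7..b0 = 00010111 = 23

23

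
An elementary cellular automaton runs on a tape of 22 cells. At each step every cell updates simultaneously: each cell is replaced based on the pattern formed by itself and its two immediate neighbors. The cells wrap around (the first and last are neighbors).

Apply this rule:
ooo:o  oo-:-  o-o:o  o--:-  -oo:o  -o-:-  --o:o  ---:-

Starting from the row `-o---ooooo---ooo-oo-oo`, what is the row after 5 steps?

ooooo---ooo-oo-oo-o---

o---ooooo---ooo-oo-oo-
---ooooo---ooo-oo-oo-o
--ooooo---ooo-oo-oo-o-
-ooooo---ooo-oo-oo-o--
ooooo---ooo-oo-oo-o---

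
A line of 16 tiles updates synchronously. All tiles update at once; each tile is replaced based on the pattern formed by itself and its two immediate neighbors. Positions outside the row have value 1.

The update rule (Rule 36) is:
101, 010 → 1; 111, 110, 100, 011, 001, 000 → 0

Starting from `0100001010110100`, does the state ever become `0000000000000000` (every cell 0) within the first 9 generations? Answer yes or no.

1100001111001100
0000000000000000
all cells are 0 at generation 2

yes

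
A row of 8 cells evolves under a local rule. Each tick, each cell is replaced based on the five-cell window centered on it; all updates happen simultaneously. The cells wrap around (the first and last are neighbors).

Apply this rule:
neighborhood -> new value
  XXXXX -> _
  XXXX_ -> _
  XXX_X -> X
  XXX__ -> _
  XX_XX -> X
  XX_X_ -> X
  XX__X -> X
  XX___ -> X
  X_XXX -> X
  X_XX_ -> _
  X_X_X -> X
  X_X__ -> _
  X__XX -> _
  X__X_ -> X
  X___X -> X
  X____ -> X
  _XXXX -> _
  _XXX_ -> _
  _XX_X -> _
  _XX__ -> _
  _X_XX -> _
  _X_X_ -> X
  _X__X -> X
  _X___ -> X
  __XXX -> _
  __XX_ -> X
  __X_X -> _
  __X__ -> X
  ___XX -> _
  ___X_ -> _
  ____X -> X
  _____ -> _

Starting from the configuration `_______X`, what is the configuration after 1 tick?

XX___X_X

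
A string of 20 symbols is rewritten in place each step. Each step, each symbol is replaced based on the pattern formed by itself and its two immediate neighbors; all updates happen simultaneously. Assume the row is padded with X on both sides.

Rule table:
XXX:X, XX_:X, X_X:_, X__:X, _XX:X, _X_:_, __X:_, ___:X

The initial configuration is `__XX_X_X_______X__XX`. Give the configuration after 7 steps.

X_XXXXX_XXXXXXXXX_XX

X_XX____XXXXXX__X_XX
X_XXXXX_XXXXXXX___XX
X_XXXXX_XXXXXXXXX_XX
X_XXXXX_XXXXXXXXX_XX  (fixed point — unchanged through step 7)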